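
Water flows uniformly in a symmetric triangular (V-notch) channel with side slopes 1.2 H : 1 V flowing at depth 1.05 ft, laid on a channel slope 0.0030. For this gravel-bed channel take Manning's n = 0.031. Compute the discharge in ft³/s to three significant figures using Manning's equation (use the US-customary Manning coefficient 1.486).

1.90 ft³/s

A = z·y² = 1.2×1.05² = 1.323 ft²
P = 2y√(1+z²) = 2×1.05×√(1+1.2²) = 3.280 ft
R = A/P = 1.323/3.280 = 0.4033 ft
Q = (1.486/n)·A·R^(2/3)·S^(1/2) = (1.486/0.031) × 1.323 × 0.4033^(2/3) × 0.0030^(1/2) = 1.896 ft³/s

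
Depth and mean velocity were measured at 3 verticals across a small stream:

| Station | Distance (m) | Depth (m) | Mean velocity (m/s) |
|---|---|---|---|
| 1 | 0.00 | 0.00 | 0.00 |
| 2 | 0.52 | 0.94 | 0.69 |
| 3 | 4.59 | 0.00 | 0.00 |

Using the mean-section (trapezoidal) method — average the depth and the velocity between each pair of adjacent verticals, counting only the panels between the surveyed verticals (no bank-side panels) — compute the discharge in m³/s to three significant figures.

Panel 1-2: Δb = 0.52 m, d̄ = (0.00+0.94)/2 = 0.47, v̄ = (0.00+0.69)/2 = 0.345 → q = 0.52×0.47×0.345 = 0.08432 m³/s
Panel 2-3: Δb = 4.07 m, d̄ = (0.94+0.00)/2 = 0.47, v̄ = (0.69+0.00)/2 = 0.345 → q = 4.07×0.47×0.345 = 0.6600 m³/s
Q = Σ q = 0.7443 m³/s

0.744 m³/s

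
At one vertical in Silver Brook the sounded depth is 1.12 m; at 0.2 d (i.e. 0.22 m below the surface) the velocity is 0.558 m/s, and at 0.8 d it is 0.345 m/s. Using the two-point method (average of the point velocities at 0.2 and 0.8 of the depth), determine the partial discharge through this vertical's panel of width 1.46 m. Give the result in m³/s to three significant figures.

0.738 m³/s

v̄ = (0.558 + 0.345) / 2 = 0.4515 m/s
q = v̄ × d × w = 0.4515 × 1.12 × 1.46 = 0.7383 m³/s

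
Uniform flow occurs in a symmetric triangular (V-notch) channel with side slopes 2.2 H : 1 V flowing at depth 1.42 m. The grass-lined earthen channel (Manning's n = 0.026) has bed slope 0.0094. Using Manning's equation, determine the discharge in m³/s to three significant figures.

12.4 m³/s

A = z·y² = 2.2×1.42² = 4.436 m²
P = 2y√(1+z²) = 2×1.42×√(1+2.2²) = 6.863 m
R = A/P = 4.436/6.863 = 0.6464 m
Q = (1/n)·A·R^(2/3)·S^(1/2) = (1/0.026) × 4.436 × 0.6464^(2/3) × 0.0094^(1/2) = 12.37 m³/s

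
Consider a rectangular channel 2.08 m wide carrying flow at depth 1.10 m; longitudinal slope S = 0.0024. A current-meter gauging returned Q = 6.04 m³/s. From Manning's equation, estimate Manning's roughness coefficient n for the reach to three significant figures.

A = b·y = 2.08 × 1.10 = 2.288 m²
P = b + 2y = 2.08 + 2×1.10 = 4.280 m
R = A/P = 2.288/4.280 = 0.5346 m
n = (1/Q)·A·R^(2/3)·S^(1/2) = (1/6.04) × 2.288 × 0.6587 × 0.04899 = 0.01222

0.0122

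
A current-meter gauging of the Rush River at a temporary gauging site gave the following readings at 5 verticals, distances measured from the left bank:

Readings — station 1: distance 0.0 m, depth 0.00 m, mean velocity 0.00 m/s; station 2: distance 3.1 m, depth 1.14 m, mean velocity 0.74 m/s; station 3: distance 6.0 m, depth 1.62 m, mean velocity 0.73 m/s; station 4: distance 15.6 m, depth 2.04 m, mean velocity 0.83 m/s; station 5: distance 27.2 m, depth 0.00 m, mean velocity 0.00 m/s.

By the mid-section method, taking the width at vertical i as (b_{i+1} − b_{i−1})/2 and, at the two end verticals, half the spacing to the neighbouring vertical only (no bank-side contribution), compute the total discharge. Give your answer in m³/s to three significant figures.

w_2 = (6.0 − 0.0)/2 = 3 m; q_2 = 0.74 × 1.14 × 3 = 2.531 m³/s
w_3 = (15.6 − 3.1)/2 = 6.25 m; q_3 = 0.73 × 1.62 × 6.25 = 7.391 m³/s
w_4 = (27.2 − 6.0)/2 = 10.6 m; q_4 = 0.83 × 2.04 × 10.6 = 17.95 m³/s
Stations 1, 5 contribute zero (depth or velocity is 0).
Q = Σ qᵢ = 27.87 m³/s

27.9 m³/s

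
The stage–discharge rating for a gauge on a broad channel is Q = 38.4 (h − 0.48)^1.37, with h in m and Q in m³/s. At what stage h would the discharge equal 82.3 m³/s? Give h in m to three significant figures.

h − h₀ = (Q/C)^(1/b) = (82.3/38.4)^(1/1.37) = 1.744 m
h = 0.48 + 1.744 = 2.224 m

2.22 m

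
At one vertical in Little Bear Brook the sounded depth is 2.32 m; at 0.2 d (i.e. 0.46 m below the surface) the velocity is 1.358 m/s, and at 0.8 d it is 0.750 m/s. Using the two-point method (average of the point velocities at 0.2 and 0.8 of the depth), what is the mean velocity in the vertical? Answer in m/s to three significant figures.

1.05 m/s

v̄ = (1.358 + 0.750) / 2 = 1.054 m/s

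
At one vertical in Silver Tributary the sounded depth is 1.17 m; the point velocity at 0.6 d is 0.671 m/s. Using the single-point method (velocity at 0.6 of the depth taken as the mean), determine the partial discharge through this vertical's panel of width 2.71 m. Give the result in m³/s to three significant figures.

v̄ = v₀.₆ = 0.671 m/s
q = v̄ × d × w = 0.6710 × 1.17 × 2.71 = 2.128 m³/s

2.13 m³/s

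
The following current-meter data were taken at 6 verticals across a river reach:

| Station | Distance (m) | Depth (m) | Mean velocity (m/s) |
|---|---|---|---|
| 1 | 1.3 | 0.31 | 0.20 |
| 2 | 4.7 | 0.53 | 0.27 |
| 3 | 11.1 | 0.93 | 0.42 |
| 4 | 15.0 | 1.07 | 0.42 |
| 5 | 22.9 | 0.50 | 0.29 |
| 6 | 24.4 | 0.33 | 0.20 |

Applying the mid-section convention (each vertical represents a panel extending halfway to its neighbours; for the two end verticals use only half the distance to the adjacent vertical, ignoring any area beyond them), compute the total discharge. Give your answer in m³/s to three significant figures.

6.20 m³/s

w_1 = (4.7 − 1.3)/2 = 1.7 m; q_1 = 0.20 × 0.31 × 1.7 = 0.1054 m³/s
w_2 = (11.1 − 1.3)/2 = 4.9 m; q_2 = 0.27 × 0.53 × 4.9 = 0.7012 m³/s
w_3 = (15.0 − 4.7)/2 = 5.15 m; q_3 = 0.42 × 0.93 × 5.15 = 2.012 m³/s
w_4 = (22.9 − 11.1)/2 = 5.9 m; q_4 = 0.42 × 1.07 × 5.9 = 2.651 m³/s
w_5 = (24.4 − 15.0)/2 = 4.7 m; q_5 = 0.29 × 0.50 × 4.7 = 0.6815 m³/s
w_6 = (24.4 − 22.9)/2 = 0.75 m; q_6 = 0.20 × 0.33 × 0.75 = 0.04950 m³/s
Q = Σ qᵢ = 6.201 m³/s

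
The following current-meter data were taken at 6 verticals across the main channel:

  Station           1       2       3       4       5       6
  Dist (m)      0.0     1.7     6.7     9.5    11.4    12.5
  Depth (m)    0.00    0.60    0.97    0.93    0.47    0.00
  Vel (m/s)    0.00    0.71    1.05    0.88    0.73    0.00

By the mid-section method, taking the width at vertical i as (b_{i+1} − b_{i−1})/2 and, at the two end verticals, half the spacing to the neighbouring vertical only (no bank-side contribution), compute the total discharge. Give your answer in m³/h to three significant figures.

28200 m³/h

w_2 = (6.7 − 0.0)/2 = 3.35 m; q_2 = 0.71 × 0.60 × 3.35 = 1.427 m³/s
w_3 = (9.5 − 1.7)/2 = 3.9 m; q_3 = 1.05 × 0.97 × 3.9 = 3.972 m³/s
w_4 = (11.4 − 6.7)/2 = 2.35 m; q_4 = 0.88 × 0.93 × 2.35 = 1.923 m³/s
w_5 = (12.5 − 9.5)/2 = 1.5 m; q_5 = 0.73 × 0.47 × 1.5 = 0.5147 m³/s
Stations 1, 6 contribute zero (depth or velocity is 0).
Q = Σ qᵢ = 7.837 m³/s
= 7.837 × 3600 = 28210 m³/h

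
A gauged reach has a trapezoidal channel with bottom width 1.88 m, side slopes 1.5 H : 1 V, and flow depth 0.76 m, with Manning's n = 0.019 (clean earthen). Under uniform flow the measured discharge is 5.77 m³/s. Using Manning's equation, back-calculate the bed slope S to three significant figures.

A = (b + z·y)·y = (1.88 + 1.5×0.76)×0.76 = 2.295 m²
P = b + 2y√(1+z²) = 1.88 + 2×0.76×√(1+1.5²) = 4.620 m
R = A/P = 2.295/4.620 = 0.4968 m
S = (Q·n / (1·A·R^(2/3)))² = (5.77×0.019 / (1×2.295×0.6272))² = 0.005799

0.00580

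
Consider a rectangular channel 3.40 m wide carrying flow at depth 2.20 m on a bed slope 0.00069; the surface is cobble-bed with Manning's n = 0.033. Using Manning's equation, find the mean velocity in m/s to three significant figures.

A = b·y = 3.40 × 2.20 = 7.480 m²
P = b + 2y = 3.40 + 2×2.20 = 7.800 m
R = A/P = 7.480/7.800 = 0.9590 m
Q = (1/n)·A·R^(2/3)·S^(1/2) = (1/0.033) × 7.480 × 0.9590^(2/3) × 0.00069^(1/2) = 5.790 m³/s
V = Q/A = 5.790/7.480 = 0.7741 m/s

0.774 m/s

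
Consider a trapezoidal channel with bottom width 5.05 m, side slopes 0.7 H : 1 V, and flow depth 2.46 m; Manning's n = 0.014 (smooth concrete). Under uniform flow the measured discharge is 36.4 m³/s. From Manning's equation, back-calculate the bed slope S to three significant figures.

A = (b + z·y)·y = (5.05 + 0.7×2.46)×2.46 = 16.66 m²
P = b + 2y√(1+z²) = 5.05 + 2×2.46×√(1+0.7²) = 11.06 m
R = A/P = 16.66/11.06 = 1.507 m
S = (Q·n / (1·A·R^(2/3)))² = (36.4×0.014 / (1×16.66×1.314))² = 0.0005417

0.000542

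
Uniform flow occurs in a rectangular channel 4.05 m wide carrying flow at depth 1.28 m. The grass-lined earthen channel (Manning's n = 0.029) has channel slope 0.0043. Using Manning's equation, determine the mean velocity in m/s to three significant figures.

1.92 m/s

A = b·y = 4.05 × 1.28 = 5.184 m²
P = b + 2y = 4.05 + 2×1.28 = 6.610 m
R = A/P = 5.184/6.610 = 0.7843 m
Q = (1/n)·A·R^(2/3)·S^(1/2) = (1/0.029) × 5.184 × 0.7843^(2/3) × 0.0043^(1/2) = 9.969 m³/s
V = Q/A = 9.969/5.184 = 1.923 m/s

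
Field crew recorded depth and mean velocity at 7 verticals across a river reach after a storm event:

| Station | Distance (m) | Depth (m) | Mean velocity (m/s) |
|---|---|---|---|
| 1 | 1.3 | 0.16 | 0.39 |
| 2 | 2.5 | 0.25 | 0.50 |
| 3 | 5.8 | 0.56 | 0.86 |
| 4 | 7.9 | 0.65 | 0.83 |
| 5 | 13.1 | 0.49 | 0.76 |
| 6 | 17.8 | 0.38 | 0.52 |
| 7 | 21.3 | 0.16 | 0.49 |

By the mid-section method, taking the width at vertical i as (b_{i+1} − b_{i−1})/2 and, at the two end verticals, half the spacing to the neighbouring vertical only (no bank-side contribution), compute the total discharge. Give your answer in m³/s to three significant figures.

6.38 m³/s

w_1 = (2.5 − 1.3)/2 = 0.6 m; q_1 = 0.39 × 0.16 × 0.6 = 0.03744 m³/s
w_2 = (5.8 − 1.3)/2 = 2.25 m; q_2 = 0.50 × 0.25 × 2.25 = 0.2813 m³/s
w_3 = (7.9 − 2.5)/2 = 2.7 m; q_3 = 0.86 × 0.56 × 2.7 = 1.300 m³/s
w_4 = (13.1 − 5.8)/2 = 3.65 m; q_4 = 0.83 × 0.65 × 3.65 = 1.969 m³/s
w_5 = (17.8 − 7.9)/2 = 4.95 m; q_5 = 0.76 × 0.49 × 4.95 = 1.843 m³/s
w_6 = (21.3 − 13.1)/2 = 4.1 m; q_6 = 0.52 × 0.38 × 4.1 = 0.8102 m³/s
w_7 = (21.3 − 17.8)/2 = 1.75 m; q_7 = 0.49 × 0.16 × 1.75 = 0.1372 m³/s
Q = Σ qᵢ = 6.379 m³/s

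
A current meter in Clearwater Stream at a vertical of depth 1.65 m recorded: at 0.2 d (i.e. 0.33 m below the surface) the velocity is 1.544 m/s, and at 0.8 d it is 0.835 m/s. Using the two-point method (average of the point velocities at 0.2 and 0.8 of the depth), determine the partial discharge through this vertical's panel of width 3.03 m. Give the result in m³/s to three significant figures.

v̄ = (1.544 + 0.835) / 2 = 1.190 m/s
q = v̄ × d × w = 1.190 × 1.65 × 3.03 = 5.947 m³/s

5.95 m³/s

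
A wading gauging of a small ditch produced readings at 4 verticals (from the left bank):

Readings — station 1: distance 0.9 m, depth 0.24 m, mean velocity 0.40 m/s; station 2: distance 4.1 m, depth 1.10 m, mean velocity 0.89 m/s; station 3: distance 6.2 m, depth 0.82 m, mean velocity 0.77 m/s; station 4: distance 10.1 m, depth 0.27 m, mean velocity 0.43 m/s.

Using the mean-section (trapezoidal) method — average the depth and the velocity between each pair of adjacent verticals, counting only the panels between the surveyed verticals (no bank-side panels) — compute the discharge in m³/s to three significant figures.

4.33 m³/s

Panel 1-2: Δb = 3.2 m, d̄ = (0.24+1.10)/2 = 0.67, v̄ = (0.40+0.89)/2 = 0.645 → q = 3.2×0.67×0.645 = 1.383 m³/s
Panel 2-3: Δb = 2.1 m, d̄ = (1.10+0.82)/2 = 0.96, v̄ = (0.89+0.77)/2 = 0.83 → q = 2.1×0.96×0.83 = 1.673 m³/s
Panel 3-4: Δb = 3.9 m, d̄ = (0.82+0.27)/2 = 0.545, v̄ = (0.77+0.43)/2 = 0.6 → q = 3.9×0.545×0.6 = 1.275 m³/s
Q = Σ q = 4.331 m³/s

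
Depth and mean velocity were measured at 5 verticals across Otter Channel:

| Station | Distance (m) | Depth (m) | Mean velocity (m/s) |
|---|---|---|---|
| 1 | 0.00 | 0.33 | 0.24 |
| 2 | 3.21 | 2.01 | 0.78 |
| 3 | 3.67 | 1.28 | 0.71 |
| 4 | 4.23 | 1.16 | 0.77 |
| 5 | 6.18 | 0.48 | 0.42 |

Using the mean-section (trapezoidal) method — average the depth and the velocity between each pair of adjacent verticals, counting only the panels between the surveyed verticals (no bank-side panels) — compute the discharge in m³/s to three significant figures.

Panel 1-2: Δb = 3.21 m, d̄ = (0.33+2.01)/2 = 1.17, v̄ = (0.24+0.78)/2 = 0.51 → q = 3.21×1.17×0.51 = 1.915 m³/s
Panel 2-3: Δb = 0.46 m, d̄ = (2.01+1.28)/2 = 1.645, v̄ = (0.78+0.71)/2 = 0.745 → q = 0.46×1.645×0.745 = 0.5637 m³/s
Panel 3-4: Δb = 0.56 m, d̄ = (1.28+1.16)/2 = 1.22, v̄ = (0.71+0.77)/2 = 0.74 → q = 0.56×1.22×0.74 = 0.5056 m³/s
Panel 4-5: Δb = 1.95 m, d̄ = (1.16+0.48)/2 = 0.82, v̄ = (0.77+0.42)/2 = 0.595 → q = 1.95×0.82×0.595 = 0.9514 m³/s
Q = Σ q = 3.936 m³/s

3.94 m³/s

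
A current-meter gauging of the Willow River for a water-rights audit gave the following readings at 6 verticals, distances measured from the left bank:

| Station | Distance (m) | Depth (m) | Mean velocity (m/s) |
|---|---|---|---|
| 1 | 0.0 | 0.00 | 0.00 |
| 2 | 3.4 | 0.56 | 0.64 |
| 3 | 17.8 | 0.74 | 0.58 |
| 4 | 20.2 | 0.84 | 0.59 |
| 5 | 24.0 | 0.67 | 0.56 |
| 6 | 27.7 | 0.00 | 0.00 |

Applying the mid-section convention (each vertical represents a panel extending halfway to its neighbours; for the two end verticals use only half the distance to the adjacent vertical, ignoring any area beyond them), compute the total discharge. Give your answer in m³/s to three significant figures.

w_2 = (17.8 − 0.0)/2 = 8.9 m; q_2 = 0.64 × 0.56 × 8.9 = 3.190 m³/s
w_3 = (20.2 − 3.4)/2 = 8.4 m; q_3 = 0.58 × 0.74 × 8.4 = 3.605 m³/s
w_4 = (24.0 − 17.8)/2 = 3.1 m; q_4 = 0.59 × 0.84 × 3.1 = 1.536 m³/s
w_5 = (27.7 − 20.2)/2 = 3.75 m; q_5 = 0.56 × 0.67 × 3.75 = 1.407 m³/s
Stations 1, 6 contribute zero (depth or velocity is 0).
Q = Σ qᵢ = 9.738 m³/s

9.74 m³/s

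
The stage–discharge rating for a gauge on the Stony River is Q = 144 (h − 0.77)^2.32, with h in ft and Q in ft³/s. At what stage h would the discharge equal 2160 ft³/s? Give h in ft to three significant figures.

h − h₀ = (Q/C)^(1/b) = (2160/144)^(1/2.32) = 3.213 ft
h = 0.77 + 3.213 = 3.983 ft

3.98 ft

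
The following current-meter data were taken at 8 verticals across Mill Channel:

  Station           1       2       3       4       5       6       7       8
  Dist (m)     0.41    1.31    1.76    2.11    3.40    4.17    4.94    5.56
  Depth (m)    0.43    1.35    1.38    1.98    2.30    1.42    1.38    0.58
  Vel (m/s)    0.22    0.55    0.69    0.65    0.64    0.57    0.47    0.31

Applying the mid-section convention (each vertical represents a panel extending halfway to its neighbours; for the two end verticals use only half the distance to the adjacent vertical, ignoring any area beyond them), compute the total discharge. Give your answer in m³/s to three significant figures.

4.63 m³/s

w_1 = (1.31 − 0.41)/2 = 0.45 m; q_1 = 0.22 × 0.43 × 0.45 = 0.04257 m³/s
w_2 = (1.76 − 0.41)/2 = 0.675 m; q_2 = 0.55 × 1.35 × 0.675 = 0.5012 m³/s
w_3 = (2.11 − 1.31)/2 = 0.4 m; q_3 = 0.69 × 1.38 × 0.4 = 0.3809 m³/s
w_4 = (3.40 − 1.76)/2 = 0.82 m; q_4 = 0.65 × 1.98 × 0.82 = 1.055 m³/s
w_5 = (4.17 − 2.11)/2 = 1.03 m; q_5 = 0.64 × 2.30 × 1.03 = 1.516 m³/s
w_6 = (4.94 − 3.40)/2 = 0.77 m; q_6 = 0.57 × 1.42 × 0.77 = 0.6232 m³/s
w_7 = (5.56 − 4.17)/2 = 0.695 m; q_7 = 0.47 × 1.38 × 0.695 = 0.4508 m³/s
w_8 = (5.56 − 4.94)/2 = 0.31 m; q_8 = 0.31 × 0.58 × 0.31 = 0.05574 m³/s
Q = Σ qᵢ = 4.626 m³/s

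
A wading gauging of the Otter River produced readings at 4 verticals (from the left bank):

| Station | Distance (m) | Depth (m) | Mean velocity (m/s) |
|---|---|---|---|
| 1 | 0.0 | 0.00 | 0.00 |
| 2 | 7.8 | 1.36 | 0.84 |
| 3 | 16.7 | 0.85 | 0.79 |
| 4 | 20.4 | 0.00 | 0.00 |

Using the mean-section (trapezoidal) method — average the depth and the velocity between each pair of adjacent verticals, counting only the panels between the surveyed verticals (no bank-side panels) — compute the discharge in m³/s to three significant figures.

10.9 m³/s

Panel 1-2: Δb = 7.8 m, d̄ = (0.00+1.36)/2 = 0.68, v̄ = (0.00+0.84)/2 = 0.42 → q = 7.8×0.68×0.42 = 2.228 m³/s
Panel 2-3: Δb = 8.9 m, d̄ = (1.36+0.85)/2 = 1.105, v̄ = (0.84+0.79)/2 = 0.815 → q = 8.9×1.105×0.815 = 8.015 m³/s
Panel 3-4: Δb = 3.7 m, d̄ = (0.85+0.00)/2 = 0.425, v̄ = (0.79+0.00)/2 = 0.395 → q = 3.7×0.425×0.395 = 0.6211 m³/s
Q = Σ q = 10.86 m³/s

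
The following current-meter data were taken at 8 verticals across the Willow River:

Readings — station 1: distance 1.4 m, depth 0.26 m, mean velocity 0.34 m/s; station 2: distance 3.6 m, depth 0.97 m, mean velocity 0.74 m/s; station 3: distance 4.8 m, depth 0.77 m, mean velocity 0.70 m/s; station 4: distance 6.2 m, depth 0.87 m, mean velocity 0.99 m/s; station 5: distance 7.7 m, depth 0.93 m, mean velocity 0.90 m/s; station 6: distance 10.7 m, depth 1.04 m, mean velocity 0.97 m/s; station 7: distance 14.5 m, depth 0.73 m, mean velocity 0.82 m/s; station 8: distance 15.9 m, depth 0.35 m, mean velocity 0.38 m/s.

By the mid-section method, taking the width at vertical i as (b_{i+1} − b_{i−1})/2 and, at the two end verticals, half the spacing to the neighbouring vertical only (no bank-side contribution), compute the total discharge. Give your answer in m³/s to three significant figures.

10.2 m³/s

w_1 = (3.6 − 1.4)/2 = 1.1 m; q_1 = 0.34 × 0.26 × 1.1 = 0.09724 m³/s
w_2 = (4.8 − 1.4)/2 = 1.7 m; q_2 = 0.74 × 0.97 × 1.7 = 1.220 m³/s
w_3 = (6.2 − 3.6)/2 = 1.3 m; q_3 = 0.70 × 0.77 × 1.3 = 0.7007 m³/s
w_4 = (7.7 − 4.8)/2 = 1.45 m; q_4 = 0.99 × 0.87 × 1.45 = 1.249 m³/s
w_5 = (10.7 − 6.2)/2 = 2.25 m; q_5 = 0.90 × 0.93 × 2.25 = 1.883 m³/s
w_6 = (14.5 − 7.7)/2 = 3.4 m; q_6 = 0.97 × 1.04 × 3.4 = 3.430 m³/s
w_7 = (15.9 − 10.7)/2 = 2.6 m; q_7 = 0.82 × 0.73 × 2.6 = 1.556 m³/s
w_8 = (15.9 − 14.5)/2 = 0.7 m; q_8 = 0.38 × 0.35 × 0.7 = 0.09310 m³/s
Q = Σ qᵢ = 10.23 m³/s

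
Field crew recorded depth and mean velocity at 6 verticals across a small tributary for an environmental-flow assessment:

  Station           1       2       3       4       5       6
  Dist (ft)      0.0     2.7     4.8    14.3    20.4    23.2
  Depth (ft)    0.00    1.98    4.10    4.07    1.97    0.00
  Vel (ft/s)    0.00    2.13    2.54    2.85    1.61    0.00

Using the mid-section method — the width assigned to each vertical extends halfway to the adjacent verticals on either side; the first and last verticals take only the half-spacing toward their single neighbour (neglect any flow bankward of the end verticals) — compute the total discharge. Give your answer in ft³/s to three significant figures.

w_2 = (4.8 − 0.0)/2 = 2.4 ft; q_2 = 2.13 × 1.98 × 2.4 = 10.12 ft³/s
w_3 = (14.3 − 2.7)/2 = 5.8 ft; q_3 = 2.54 × 4.10 × 5.8 = 60.40 ft³/s
w_4 = (20.4 − 4.8)/2 = 7.8 ft; q_4 = 2.85 × 4.07 × 7.8 = 90.48 ft³/s
w_5 = (23.2 − 14.3)/2 = 4.45 ft; q_5 = 1.61 × 1.97 × 4.45 = 14.11 ft³/s
Stations 1, 6 contribute zero (depth or velocity is 0).
Q = Σ qᵢ = 175.1 ft³/s

175 ft³/s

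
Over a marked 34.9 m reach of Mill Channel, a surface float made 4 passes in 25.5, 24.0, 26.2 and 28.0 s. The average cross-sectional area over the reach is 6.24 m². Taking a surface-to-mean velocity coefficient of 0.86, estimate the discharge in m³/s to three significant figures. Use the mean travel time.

7.22 m³/s

t̄ = (25.5 + 24.0 + 26.2 + 28.0) / 4 = 25.925 s
v_surface = L / t̄ = 34.9 / 25.925 = 1.346 m/s
v_mean = 0.86 × 1.346 = 1.158 m/s
Q = A × v_mean = 6.24 × 1.158 = 7.224 m³/s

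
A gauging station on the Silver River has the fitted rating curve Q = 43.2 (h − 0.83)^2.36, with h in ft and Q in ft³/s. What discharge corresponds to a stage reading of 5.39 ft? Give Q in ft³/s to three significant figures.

1550 ft³/s

Q = 43.2 × (5.39 − 0.83)^2.36 = 43.2 × 4.56^2.36 = 1551 ft³/s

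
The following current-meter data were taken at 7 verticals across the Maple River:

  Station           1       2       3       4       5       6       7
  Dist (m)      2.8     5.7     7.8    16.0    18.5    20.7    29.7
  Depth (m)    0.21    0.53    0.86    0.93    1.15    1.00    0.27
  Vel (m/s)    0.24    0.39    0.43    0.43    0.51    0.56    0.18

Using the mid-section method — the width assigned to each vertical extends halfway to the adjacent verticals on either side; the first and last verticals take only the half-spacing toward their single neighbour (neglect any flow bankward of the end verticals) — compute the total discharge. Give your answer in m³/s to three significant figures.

w_1 = (5.7 − 2.8)/2 = 1.45 m; q_1 = 0.24 × 0.21 × 1.45 = 0.07308 m³/s
w_2 = (7.8 − 2.8)/2 = 2.5 m; q_2 = 0.39 × 0.53 × 2.5 = 0.5168 m³/s
w_3 = (16.0 − 5.7)/2 = 5.15 m; q_3 = 0.43 × 0.86 × 5.15 = 1.904 m³/s
w_4 = (18.5 − 7.8)/2 = 5.35 m; q_4 = 0.43 × 0.93 × 5.35 = 2.139 m³/s
w_5 = (20.7 − 16.0)/2 = 2.35 m; q_5 = 0.51 × 1.15 × 2.35 = 1.378 m³/s
w_6 = (29.7 − 18.5)/2 = 5.6 m; q_6 = 0.56 × 1.00 × 5.6 = 3.136 m³/s
w_7 = (29.7 − 20.7)/2 = 4.5 m; q_7 = 0.18 × 0.27 × 4.5 = 0.2187 m³/s
Q = Σ qᵢ = 9.367 m³/s

9.37 m³/s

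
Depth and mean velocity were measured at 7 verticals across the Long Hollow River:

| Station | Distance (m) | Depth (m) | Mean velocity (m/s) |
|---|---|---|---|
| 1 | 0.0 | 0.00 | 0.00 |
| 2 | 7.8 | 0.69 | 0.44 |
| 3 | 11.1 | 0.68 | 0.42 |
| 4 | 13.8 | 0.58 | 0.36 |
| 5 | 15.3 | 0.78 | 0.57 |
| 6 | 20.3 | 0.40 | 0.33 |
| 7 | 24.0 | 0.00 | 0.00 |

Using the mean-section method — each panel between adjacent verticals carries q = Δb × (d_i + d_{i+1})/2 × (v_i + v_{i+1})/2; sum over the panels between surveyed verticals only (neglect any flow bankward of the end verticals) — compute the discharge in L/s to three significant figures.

Panel 1-2: Δb = 7.8 m, d̄ = (0.00+0.69)/2 = 0.345, v̄ = (0.00+0.44)/2 = 0.22 → q = 7.8×0.345×0.22 = 0.5920 m³/s
Panel 2-3: Δb = 3.3 m, d̄ = (0.69+0.68)/2 = 0.685, v̄ = (0.44+0.42)/2 = 0.43 → q = 3.3×0.685×0.43 = 0.9720 m³/s
Panel 3-4: Δb = 2.7 m, d̄ = (0.68+0.58)/2 = 0.63, v̄ = (0.42+0.36)/2 = 0.39 → q = 2.7×0.63×0.39 = 0.6634 m³/s
Panel 4-5: Δb = 1.5 m, d̄ = (0.58+0.78)/2 = 0.68, v̄ = (0.36+0.57)/2 = 0.465 → q = 1.5×0.68×0.465 = 0.4743 m³/s
Panel 5-6: Δb = 5 m, d̄ = (0.78+0.40)/2 = 0.59, v̄ = (0.57+0.33)/2 = 0.45 → q = 5×0.59×0.45 = 1.328 m³/s
Panel 6-7: Δb = 3.7 m, d̄ = (0.40+0.00)/2 = 0.2, v̄ = (0.33+0.00)/2 = 0.165 → q = 3.7×0.2×0.165 = 0.1221 m³/s
Q = Σ q = 4.151 m³/s
= 4.151 × 1000 = 4151 L/s

4150 L/s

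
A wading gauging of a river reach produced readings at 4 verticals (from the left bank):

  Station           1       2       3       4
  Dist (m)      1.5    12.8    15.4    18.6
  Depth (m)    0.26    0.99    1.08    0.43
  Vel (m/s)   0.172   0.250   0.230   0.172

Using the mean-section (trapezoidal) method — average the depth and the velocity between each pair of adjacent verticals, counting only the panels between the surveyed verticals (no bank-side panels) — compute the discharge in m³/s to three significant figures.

Panel 1-2: Δb = 11.3 m, d̄ = (0.26+0.99)/2 = 0.625, v̄ = (0.172+0.250)/2 = 0.211 → q = 11.3×0.625×0.211 = 1.490 m³/s
Panel 2-3: Δb = 2.6 m, d̄ = (0.99+1.08)/2 = 1.035, v̄ = (0.250+0.230)/2 = 0.24 → q = 2.6×1.035×0.24 = 0.6458 m³/s
Panel 3-4: Δb = 3.2 m, d̄ = (1.08+0.43)/2 = 0.755, v̄ = (0.230+0.172)/2 = 0.201 → q = 3.2×0.755×0.201 = 0.4856 m³/s
Q = Σ q = 2.622 m³/s

2.62 m³/s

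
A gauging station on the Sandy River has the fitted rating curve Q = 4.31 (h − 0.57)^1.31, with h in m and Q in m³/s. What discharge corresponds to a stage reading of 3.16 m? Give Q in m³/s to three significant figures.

15.0 m³/s

Q = 4.31 × (3.16 − 0.57)^1.31 = 4.31 × 2.59^1.31 = 14.99 m³/s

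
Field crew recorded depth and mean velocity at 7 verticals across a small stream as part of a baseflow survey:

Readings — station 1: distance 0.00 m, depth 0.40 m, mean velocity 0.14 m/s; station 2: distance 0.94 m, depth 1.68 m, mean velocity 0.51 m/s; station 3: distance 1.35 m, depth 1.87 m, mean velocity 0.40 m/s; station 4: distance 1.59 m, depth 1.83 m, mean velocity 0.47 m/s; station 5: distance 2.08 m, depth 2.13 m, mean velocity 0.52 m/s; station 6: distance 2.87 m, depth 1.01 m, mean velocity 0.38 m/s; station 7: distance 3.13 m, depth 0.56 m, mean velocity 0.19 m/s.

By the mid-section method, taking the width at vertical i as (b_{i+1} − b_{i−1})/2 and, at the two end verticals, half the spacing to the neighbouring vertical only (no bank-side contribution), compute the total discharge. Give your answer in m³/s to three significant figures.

w_1 = (0.94 − 0.00)/2 = 0.47 m; q_1 = 0.14 × 0.40 × 0.47 = 0.02632 m³/s
w_2 = (1.35 − 0.00)/2 = 0.675 m; q_2 = 0.51 × 1.68 × 0.675 = 0.5783 m³/s
w_3 = (1.59 − 0.94)/2 = 0.325 m; q_3 = 0.40 × 1.87 × 0.325 = 0.2431 m³/s
w_4 = (2.08 − 1.35)/2 = 0.365 m; q_4 = 0.47 × 1.83 × 0.365 = 0.3139 m³/s
w_5 = (2.87 − 1.59)/2 = 0.64 m; q_5 = 0.52 × 2.13 × 0.64 = 0.7089 m³/s
w_6 = (3.13 − 2.08)/2 = 0.525 m; q_6 = 0.38 × 1.01 × 0.525 = 0.2015 m³/s
w_7 = (3.13 − 2.87)/2 = 0.13 m; q_7 = 0.19 × 0.56 × 0.13 = 0.01383 m³/s
Q = Σ qᵢ = 2.086 m³/s

2.09 m³/s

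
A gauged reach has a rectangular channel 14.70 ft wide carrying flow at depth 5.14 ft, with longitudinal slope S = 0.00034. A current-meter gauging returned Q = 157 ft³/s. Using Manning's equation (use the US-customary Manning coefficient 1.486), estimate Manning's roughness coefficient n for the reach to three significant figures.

A = b·y = 14.70 × 5.14 = 75.56 ft²
P = b + 2y = 14.70 + 2×5.14 = 24.98 ft
R = A/P = 75.56/24.98 = 3.025 ft
n = (1.486/Q)·A·R^(2/3)·S^(1/2) = (1.486/157) × 75.56 × 2.092 × 0.01844 = 0.02758

0.0276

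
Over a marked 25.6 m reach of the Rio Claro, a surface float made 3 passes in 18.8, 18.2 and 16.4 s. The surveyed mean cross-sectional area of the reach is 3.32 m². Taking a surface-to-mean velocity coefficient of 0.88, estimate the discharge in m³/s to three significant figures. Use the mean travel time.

t̄ = (18.8 + 18.2 + 16.4) / 3 = 17.8 s
v_surface = L / t̄ = 25.6 / 17.8 = 1.438 m/s
v_mean = 0.88 × 1.438 = 1.266 m/s
Q = A × v_mean = 3.32 × 1.266 = 4.202 m³/s

4.20 m³/s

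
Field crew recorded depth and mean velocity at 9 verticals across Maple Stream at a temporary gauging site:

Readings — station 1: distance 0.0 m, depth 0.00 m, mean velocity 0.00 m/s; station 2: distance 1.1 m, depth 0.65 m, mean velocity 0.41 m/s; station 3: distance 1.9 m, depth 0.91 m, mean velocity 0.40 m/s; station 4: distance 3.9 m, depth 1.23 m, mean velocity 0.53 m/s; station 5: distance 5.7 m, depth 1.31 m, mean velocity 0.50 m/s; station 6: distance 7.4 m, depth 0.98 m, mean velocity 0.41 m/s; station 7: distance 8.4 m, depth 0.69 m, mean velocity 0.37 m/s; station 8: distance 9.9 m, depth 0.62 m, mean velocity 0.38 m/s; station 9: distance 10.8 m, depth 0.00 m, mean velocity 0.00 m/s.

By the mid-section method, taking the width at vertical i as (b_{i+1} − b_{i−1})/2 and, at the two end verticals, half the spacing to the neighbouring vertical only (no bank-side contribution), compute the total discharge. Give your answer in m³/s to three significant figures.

w_2 = (1.9 − 0.0)/2 = 0.95 m; q_2 = 0.41 × 0.65 × 0.95 = 0.2532 m³/s
w_3 = (3.9 − 1.1)/2 = 1.4 m; q_3 = 0.40 × 0.91 × 1.4 = 0.5096 m³/s
w_4 = (5.7 − 1.9)/2 = 1.9 m; q_4 = 0.53 × 1.23 × 1.9 = 1.239 m³/s
w_5 = (7.4 − 3.9)/2 = 1.75 m; q_5 = 0.50 × 1.31 × 1.75 = 1.146 m³/s
w_6 = (8.4 − 5.7)/2 = 1.35 m; q_6 = 0.41 × 0.98 × 1.35 = 0.5424 m³/s
w_7 = (9.9 − 7.4)/2 = 1.25 m; q_7 = 0.37 × 0.69 × 1.25 = 0.3191 m³/s
w_8 = (10.8 − 8.4)/2 = 1.2 m; q_8 = 0.38 × 0.62 × 1.2 = 0.2827 m³/s
Stations 1, 9 contribute zero (depth or velocity is 0).
Q = Σ qᵢ = 4.292 m³/s

4.29 m³/s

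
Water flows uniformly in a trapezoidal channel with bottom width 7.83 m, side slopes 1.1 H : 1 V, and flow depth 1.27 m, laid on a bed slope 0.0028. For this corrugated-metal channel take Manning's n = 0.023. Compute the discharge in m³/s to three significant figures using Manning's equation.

27.1 m³/s

A = (b + z·y)·y = (7.83 + 1.1×1.27)×1.27 = 11.72 m²
P = b + 2y√(1+z²) = 7.83 + 2×1.27×√(1+1.1²) = 11.61 m
R = A/P = 11.72/11.61 = 1.010 m
Q = (1/n)·A·R^(2/3)·S^(1/2) = (1/0.023) × 11.72 × 1.010^(2/3) × 0.0028^(1/2) = 27.13 m³/s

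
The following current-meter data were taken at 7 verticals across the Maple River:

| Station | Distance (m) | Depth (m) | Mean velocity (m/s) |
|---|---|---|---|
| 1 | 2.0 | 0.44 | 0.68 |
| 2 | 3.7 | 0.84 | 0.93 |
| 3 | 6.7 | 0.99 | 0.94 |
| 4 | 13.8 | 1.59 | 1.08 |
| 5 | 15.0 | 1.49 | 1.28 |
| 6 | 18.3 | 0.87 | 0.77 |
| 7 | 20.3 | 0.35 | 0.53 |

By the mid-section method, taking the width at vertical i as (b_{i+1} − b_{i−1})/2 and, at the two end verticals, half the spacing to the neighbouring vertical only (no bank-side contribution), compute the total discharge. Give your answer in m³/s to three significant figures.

w_1 = (3.7 − 2.0)/2 = 0.85 m; q_1 = 0.68 × 0.44 × 0.85 = 0.2543 m³/s
w_2 = (6.7 − 2.0)/2 = 2.35 m; q_2 = 0.93 × 0.84 × 2.35 = 1.836 m³/s
w_3 = (13.8 − 3.7)/2 = 5.05 m; q_3 = 0.94 × 0.99 × 5.05 = 4.700 m³/s
w_4 = (15.0 − 6.7)/2 = 4.15 m; q_4 = 1.08 × 1.59 × 4.15 = 7.126 m³/s
w_5 = (18.3 − 13.8)/2 = 2.25 m; q_5 = 1.28 × 1.49 × 2.25 = 4.291 m³/s
w_6 = (20.3 − 15.0)/2 = 2.65 m; q_6 = 0.77 × 0.87 × 2.65 = 1.775 m³/s
w_7 = (20.3 − 18.3)/2 = 1 m; q_7 = 0.53 × 0.35 × 1 = 0.1855 m³/s
Q = Σ qᵢ = 20.17 m³/s

20.2 m³/s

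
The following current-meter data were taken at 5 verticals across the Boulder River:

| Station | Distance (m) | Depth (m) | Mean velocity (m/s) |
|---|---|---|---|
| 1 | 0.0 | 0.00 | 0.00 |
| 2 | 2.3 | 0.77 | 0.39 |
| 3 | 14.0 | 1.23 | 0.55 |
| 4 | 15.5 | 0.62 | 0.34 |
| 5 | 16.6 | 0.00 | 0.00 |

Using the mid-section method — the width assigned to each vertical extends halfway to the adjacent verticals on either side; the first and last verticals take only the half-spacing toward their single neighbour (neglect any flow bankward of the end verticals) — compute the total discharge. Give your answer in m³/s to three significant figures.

w_2 = (14.0 − 0.0)/2 = 7 m; q_2 = 0.39 × 0.77 × 7 = 2.102 m³/s
w_3 = (15.5 − 2.3)/2 = 6.6 m; q_3 = 0.55 × 1.23 × 6.6 = 4.465 m³/s
w_4 = (16.6 − 14.0)/2 = 1.3 m; q_4 = 0.34 × 0.62 × 1.3 = 0.2740 m³/s
Stations 1, 5 contribute zero (depth or velocity is 0).
Q = Σ qᵢ = 6.841 m³/s

6.84 m³/s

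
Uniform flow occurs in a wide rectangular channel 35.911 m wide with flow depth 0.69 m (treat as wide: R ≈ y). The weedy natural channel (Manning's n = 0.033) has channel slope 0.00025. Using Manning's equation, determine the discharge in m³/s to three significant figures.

9.27 m³/s

A = b·y = 35.911 × 0.69 = 24.78 m²
Wide channel: R ≈ y = 0.69 m
Q = (1/n)·A·R^(2/3)·S^(1/2) = (1/0.033) × 24.78 × 0.6900^(2/3) × 0.00025^(1/2) = 9.270 m³/s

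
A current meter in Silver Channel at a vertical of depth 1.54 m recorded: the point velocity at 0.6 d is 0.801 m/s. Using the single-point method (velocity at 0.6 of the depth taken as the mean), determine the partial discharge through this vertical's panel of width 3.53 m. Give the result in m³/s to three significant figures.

v̄ = v₀.₆ = 0.801 m/s
q = v̄ × d × w = 0.8010 × 1.54 × 3.53 = 4.354 m³/s

4.35 m³/s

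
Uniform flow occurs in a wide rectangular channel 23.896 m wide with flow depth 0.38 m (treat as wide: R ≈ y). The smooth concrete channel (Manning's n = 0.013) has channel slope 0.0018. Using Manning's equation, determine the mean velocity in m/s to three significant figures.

A = b·y = 23.896 × 0.38 = 9.080 m²
Wide channel: R ≈ y = 0.38 m
Q = (1/n)·A·R^(2/3)·S^(1/2) = (1/0.013) × 9.080 × 0.3800^(2/3) × 0.0018^(1/2) = 15.55 m³/s
V = Q/A = 15.55/9.080 = 1.712 m/s

1.71 m/s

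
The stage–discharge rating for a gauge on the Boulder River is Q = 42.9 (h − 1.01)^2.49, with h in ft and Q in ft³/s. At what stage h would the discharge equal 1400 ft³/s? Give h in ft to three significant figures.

h − h₀ = (Q/C)^(1/b) = (1400/42.9)^(1/2.49) = 4.054 ft
h = 1.01 + 4.054 = 5.064 ft

5.06 ft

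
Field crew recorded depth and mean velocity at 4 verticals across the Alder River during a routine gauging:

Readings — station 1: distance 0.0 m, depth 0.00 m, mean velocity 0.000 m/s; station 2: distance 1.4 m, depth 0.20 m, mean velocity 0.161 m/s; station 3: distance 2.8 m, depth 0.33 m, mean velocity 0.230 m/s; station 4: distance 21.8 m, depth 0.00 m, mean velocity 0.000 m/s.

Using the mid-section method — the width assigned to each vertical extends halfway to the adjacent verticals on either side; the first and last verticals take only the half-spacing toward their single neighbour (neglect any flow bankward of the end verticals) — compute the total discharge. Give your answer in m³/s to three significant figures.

0.819 m³/s

w_2 = (2.8 − 0.0)/2 = 1.4 m; q_2 = 0.161 × 0.20 × 1.4 = 0.04508 m³/s
w_3 = (21.8 − 1.4)/2 = 10.2 m; q_3 = 0.230 × 0.33 × 10.2 = 0.7742 m³/s
Stations 1, 4 contribute zero (depth or velocity is 0).
Q = Σ qᵢ = 0.8193 m³/s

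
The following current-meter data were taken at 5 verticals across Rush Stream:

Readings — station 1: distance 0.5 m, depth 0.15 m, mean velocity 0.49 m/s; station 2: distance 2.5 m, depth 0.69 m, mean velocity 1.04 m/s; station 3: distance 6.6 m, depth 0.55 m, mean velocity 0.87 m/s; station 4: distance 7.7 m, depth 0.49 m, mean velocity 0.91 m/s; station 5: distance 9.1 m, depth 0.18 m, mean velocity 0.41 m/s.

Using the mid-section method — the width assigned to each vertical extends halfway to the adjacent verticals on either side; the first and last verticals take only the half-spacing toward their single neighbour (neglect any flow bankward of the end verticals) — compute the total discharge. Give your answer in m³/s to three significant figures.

w_1 = (2.5 − 0.5)/2 = 1 m; q_1 = 0.49 × 0.15 × 1 = 0.07350 m³/s
w_2 = (6.6 − 0.5)/2 = 3.05 m; q_2 = 1.04 × 0.69 × 3.05 = 2.189 m³/s
w_3 = (7.7 − 2.5)/2 = 2.6 m; q_3 = 0.87 × 0.55 × 2.6 = 1.244 m³/s
w_4 = (9.1 − 6.6)/2 = 1.25 m; q_4 = 0.91 × 0.49 × 1.25 = 0.5574 m³/s
w_5 = (9.1 − 7.7)/2 = 0.7 m; q_5 = 0.41 × 0.18 × 0.7 = 0.05166 m³/s
Q = Σ qᵢ = 4.115 m³/s

4.12 m³/s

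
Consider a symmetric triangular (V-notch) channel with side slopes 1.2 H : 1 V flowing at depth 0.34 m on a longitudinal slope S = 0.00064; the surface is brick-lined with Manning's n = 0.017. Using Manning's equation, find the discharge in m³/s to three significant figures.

A = z·y² = 1.2×0.34² = 0.1387 m²
P = 2y√(1+z²) = 2×0.34×√(1+1.2²) = 1.062 m
R = A/P = 0.1387/1.062 = 0.1306 m
Q = (1/n)·A·R^(2/3)·S^(1/2) = (1/0.017) × 0.1387 × 0.1306^(2/3) × 0.00064^(1/2) = 0.05314 m³/s

0.0531 m³/s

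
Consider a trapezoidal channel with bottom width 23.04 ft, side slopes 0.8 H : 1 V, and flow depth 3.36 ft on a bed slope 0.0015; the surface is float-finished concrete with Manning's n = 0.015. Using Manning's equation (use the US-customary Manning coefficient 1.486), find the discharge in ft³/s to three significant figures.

A = (b + z·y)·y = (23.04 + 0.8×3.36)×3.36 = 86.45 ft²
P = b + 2y√(1+z²) = 23.04 + 2×3.36×√(1+0.8²) = 31.65 ft
R = A/P = 86.45/31.65 = 2.732 ft
Q = (1.486/n)·A·R^(2/3)·S^(1/2) = (1.486/0.015) × 86.45 × 2.732^(2/3) × 0.0015^(1/2) = 648.1 ft³/s

648 ft³/s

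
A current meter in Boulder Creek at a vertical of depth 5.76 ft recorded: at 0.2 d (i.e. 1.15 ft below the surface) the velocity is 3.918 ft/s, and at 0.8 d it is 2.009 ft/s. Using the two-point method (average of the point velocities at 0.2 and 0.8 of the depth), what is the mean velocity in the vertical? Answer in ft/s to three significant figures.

2.96 ft/s

v̄ = (3.918 + 2.009) / 2 = 2.964 ft/s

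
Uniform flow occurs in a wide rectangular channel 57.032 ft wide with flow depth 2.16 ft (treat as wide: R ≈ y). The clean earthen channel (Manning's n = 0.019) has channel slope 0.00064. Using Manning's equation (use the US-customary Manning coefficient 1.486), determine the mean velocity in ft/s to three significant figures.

A = b·y = 57.032 × 2.16 = 123.2 ft²
Wide channel: R ≈ y = 2.16 ft
Q = (1.486/n)·A·R^(2/3)·S^(1/2) = (1.486/0.019) × 123.2 × 2.160^(2/3) × 0.00064^(1/2) = 407.3 ft³/s
V = Q/A = 407.3/123.2 = 3.306 ft/s

3.31 ft/s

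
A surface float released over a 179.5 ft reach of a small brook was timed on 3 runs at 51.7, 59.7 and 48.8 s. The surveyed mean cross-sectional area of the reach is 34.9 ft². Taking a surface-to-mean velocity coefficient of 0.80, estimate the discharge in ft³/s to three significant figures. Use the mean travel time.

t̄ = (51.7 + 59.7 + 48.8) / 3 = 53.4 s
v_surface = L / t̄ = 179.5 / 53.4 = 3.361 ft/s
v_mean = 0.80 × 3.361 = 2.689 ft/s
Q = A × v_mean = 34.9 × 2.689 = 93.85 ft³/s

93.9 ft³/s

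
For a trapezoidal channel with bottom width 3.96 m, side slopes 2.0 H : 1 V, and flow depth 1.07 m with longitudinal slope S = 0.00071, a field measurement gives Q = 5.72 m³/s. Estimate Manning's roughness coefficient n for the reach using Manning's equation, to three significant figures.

0.0250

A = (b + z·y)·y = (3.96 + 2.0×1.07)×1.07 = 6.527 m²
P = b + 2y√(1+z²) = 3.96 + 2×1.07×√(1+2.0²) = 8.745 m
R = A/P = 6.527/8.745 = 0.7464 m
n = (1/Q)·A·R^(2/3)·S^(1/2) = (1/5.72) × 6.527 × 0.8228 × 0.02665 = 0.02502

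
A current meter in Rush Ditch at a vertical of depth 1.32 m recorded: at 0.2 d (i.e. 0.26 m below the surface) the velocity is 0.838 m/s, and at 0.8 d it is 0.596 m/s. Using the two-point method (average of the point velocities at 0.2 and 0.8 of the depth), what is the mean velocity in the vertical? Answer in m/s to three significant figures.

0.717 m/s

v̄ = (0.838 + 0.596) / 2 = 0.7170 m/s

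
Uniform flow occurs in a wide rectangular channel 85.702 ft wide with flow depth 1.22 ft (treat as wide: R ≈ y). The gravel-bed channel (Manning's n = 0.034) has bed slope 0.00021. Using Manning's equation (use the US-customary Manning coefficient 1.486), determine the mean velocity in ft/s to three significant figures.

A = b·y = 85.702 × 1.22 = 104.6 ft²
Wide channel: R ≈ y = 1.22 ft
Q = (1.486/n)·A·R^(2/3)·S^(1/2) = (1.486/0.034) × 104.6 × 1.220^(2/3) × 0.00021^(1/2) = 75.61 ft³/s
V = Q/A = 75.61/104.6 = 0.7231 ft/s

0.723 ft/s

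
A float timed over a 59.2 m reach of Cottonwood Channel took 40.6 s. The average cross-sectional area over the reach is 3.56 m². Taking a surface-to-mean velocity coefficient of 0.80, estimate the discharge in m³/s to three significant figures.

v_surface = L / t̄ = 59.2 / 40.6 = 1.458 m/s
v_mean = 0.80 × 1.458 = 1.167 m/s
Q = A × v_mean = 3.56 × 1.167 = 4.153 m³/s

4.15 m³/s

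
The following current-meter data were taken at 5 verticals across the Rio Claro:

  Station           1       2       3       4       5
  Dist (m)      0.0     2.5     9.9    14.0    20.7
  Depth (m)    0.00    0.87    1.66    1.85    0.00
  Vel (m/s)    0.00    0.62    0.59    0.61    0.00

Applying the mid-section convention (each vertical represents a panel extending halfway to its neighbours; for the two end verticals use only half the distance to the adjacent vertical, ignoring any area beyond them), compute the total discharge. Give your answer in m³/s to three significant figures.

w_2 = (9.9 − 0.0)/2 = 4.95 m; q_2 = 0.62 × 0.87 × 4.95 = 2.670 m³/s
w_3 = (14.0 − 2.5)/2 = 5.75 m; q_3 = 0.59 × 1.66 × 5.75 = 5.632 m³/s
w_4 = (20.7 − 9.9)/2 = 5.4 m; q_4 = 0.61 × 1.85 × 5.4 = 6.094 m³/s
Stations 1, 5 contribute zero (depth or velocity is 0).
Q = Σ qᵢ = 14.40 m³/s

14.4 m³/s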